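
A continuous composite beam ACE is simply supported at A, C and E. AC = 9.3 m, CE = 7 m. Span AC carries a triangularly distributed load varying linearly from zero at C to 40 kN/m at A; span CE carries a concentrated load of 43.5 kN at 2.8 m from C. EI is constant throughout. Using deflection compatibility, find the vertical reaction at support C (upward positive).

Take M_C as the redundant. Released structure: two simple spans AC and CE with a hinge at C.
End slopes at the hinge C, treating each span as simply supported:
  span AC: triangular load, peak 40: 7w₀L³/(360EI) = 625.6/EI
  span CE: point load 43.5 at a = 2.8: Pab(L + b)/(6LEI) = 136.4/EI
  relative rotation θ_0 = (625.6 + 136.4)/EI = 762/EI
A unit hogging moment at C produces rotation L₁/(3EI) + L₂/(3EI) = 5.433/EI.
Compatibility: M_C·(L₁+L₂)/(3EI) = θ_0, giving M_C = 140.3 kN·m (hogging).
Span AC, ΣM about A with M_C applied at C: R_C^{AC}·9.3 = 576.6 + 140.3, so R_C^{AC} = 77.08 kN and R_A = 186 − 77.08 = 108.9 kN.
Span CE, ΣM about E: R_C^{CE}·7 = 182.7 + 140.3, so R_C^{CE} = 46.14 kN and R_E = 43.5 − 46.14 = -2.636 kN.
R_C = 77.08 + 46.14 = 123.2 kN.

R_C = 123.2 kN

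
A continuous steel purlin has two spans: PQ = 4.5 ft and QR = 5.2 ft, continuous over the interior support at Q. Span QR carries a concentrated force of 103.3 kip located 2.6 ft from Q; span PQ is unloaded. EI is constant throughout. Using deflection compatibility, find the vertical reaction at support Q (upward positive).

Release continuity at Q by inserting a hinge; the redundant is the internal moment M_Q. The primary structure is two simply-supported spans PQ and QR.
Discontinuity in slope at Q on the released structure — sum the simple-span end rotations:
  span QR: point load 103.3 at a = 2.6: Pab(L + b)/(6LEI) = 174.6/EI
  relative rotation θ_0 = (0 + 174.6)/EI = 174.6/EI
A unit hogging moment at Q produces rotation L₁/(3EI) + L₂/(3EI) = 3.233/EI.
Compatibility: M_Q·(L₁+L₂)/(3EI) = θ_0, giving M_Q = 53.99 kip·ft (hogging).
Span PQ, ΣM about P with M_Q applied at Q: R_Q^{PQ}·4.5 = 0 + 53.99, so R_Q^{PQ} = 12 kip and R_P = 0 − 12 = -12 kip.
Span QR, ΣM about R: R_Q^{QR}·5.2 = 268.6 + 53.99, so R_Q^{QR} = 62.03 kip and R_R = 103.3 − 62.03 = 41.27 kip.
R_Q = 12 + 62.03 = 74.03 kip.

R_Q = 74.03 kip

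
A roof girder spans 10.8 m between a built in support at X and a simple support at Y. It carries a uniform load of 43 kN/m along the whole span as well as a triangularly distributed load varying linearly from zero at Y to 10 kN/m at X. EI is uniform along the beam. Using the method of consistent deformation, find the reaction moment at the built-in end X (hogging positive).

Remove the prop at Y; the released (primary) structure is a cantilever built in at X.
Deflection at Y on the released cantilever, summing each load's contribution:
  UDL 43: wL⁴/(8EI) = 73126/EI
  triangular load, peak 10 at the fixed end: w₀L⁴/(30EI) = 4535/EI
  δ_0 = 77661/EI
Tip deflection under a unit load at Y: L³/(3EI) = 419.9/EI.
The prop prevents deflection at Y: R_Y = δ_0/δ_{YY} = 77661/419.9 = 184.9 kN.
Moment equilibrium about X: M_X = Σ(load moments about X) − R_Y·L = 2702 − 184.9×10.8 = 704.7 kN·m.

M_X = 704.7 kN·m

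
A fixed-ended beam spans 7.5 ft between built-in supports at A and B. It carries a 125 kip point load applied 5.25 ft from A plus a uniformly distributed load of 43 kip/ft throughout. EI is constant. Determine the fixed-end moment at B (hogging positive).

M_B = 339.4 kip·ft

Release both end moments; the primary structure is a simply-supported span AB with redundants M_A and M_B.
Simple-span end rotations at A and B under the given loads:
  at A: point load 125 at a = 5.25: Pab(L + b)/(6LEI) = 319.9/EI
  at B: point load 125 at a = 5.25: Pab(L + a)/(6LEI) = 418.4/EI
  at A: UDL 43: wL³/(24EI) = 755.9/EI
  at B: UDL 43: wL³/(24EI) = 755.9/EI
  θ_A0 = 1076/EI,  θ_B0 = 1174/EI
Flexibility coefficients: a unit moment at one end gives L/(3EI) there and L/(6EI) at the far end, so f₁₁ = f₂₂ = 2.5/EI and f₁₂ = f₂₁ = 1.25/EI.
Compatibility — zero rotation at each built-in end:
  2.5 M_A + 1.25 M_B = 1076
  1.25 M_A + 2.5 M_B = 1174
Solving the pair gives M_A = 260.6 kip·ft and M_B = 339.4 kip·ft (hogging).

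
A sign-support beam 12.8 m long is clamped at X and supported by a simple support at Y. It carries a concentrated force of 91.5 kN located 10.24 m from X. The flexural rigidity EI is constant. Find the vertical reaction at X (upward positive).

R_X = 27.08 kN

Remove the prop at Y; the released (primary) structure is a cantilever built in at X.
Free-end deflection of the primary structure under the applied loading (downward +):
  point load 91.5 at a = 10.24: Pa²(3L − a)/(6EI) = 45030/EI
Flexibility coefficient — unit upward force at Y: δ_{YY} = L³/(3EI) = 699.1/EI.
The prop prevents deflection at Y: R_Y = δ_0/δ_{YY} = 45030/699.1 = 64.42 kN.
Vertical equilibrium: R_X = ΣP − R_Y = 91.5 − 64.42 = 27.08 kN.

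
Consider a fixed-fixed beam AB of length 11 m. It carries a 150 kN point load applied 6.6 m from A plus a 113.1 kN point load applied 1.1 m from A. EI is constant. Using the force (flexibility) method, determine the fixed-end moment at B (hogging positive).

Take the two fixed-end moments M_A, M_B as redundants; the released structure is the simple span AB.
End rotations of the released simple span under the applied load (×1/EI):
  at A: point load 150 at a = 6.6: Pab(L + b)/(6LEI) = 1016/EI
  at B: point load 150 at a = 6.6: Pab(L + a)/(6LEI) = 1162/EI
  at A: point load 113.1 at a = 1.1: Pab(L + b)/(6LEI) = 390/EI
  at B: point load 113.1 at a = 1.1: Pab(L + a)/(6LEI) = 225.8/EI
  θ_A0 = 1406/EI,  θ_B0 = 1387/EI
Flexibility coefficients: a unit moment at one end gives L/(3EI) there and L/(6EI) at the far end, so f₁₁ = f₂₂ = 3.667/EI and f₁₂ = f₂₁ = 1.833/EI.
Compatibility — zero rotation at each built-in end:
  3.667 M_A + 1.833 M_B = 1406
  1.833 M_A + 3.667 M_B = 1387
Solving the pair gives M_A = 259.2 kN·m and M_B = 248.8 kN·m (hogging).

M_B = 248.8 kN·m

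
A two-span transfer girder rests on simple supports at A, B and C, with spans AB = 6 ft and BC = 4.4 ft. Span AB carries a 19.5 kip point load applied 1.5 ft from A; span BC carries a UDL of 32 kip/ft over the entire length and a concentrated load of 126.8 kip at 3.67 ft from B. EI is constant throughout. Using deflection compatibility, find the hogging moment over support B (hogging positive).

Insert a hinge at B; M_B is the redundant, and each span becomes simply supported.
Discontinuity in slope at B on the released structure — sum the simple-span end rotations:
  span AB: point load 19.5 at a = 1.5: Pab(L + a)/(6LEI) = 27.42/EI
  span BC: UDL 32: wL³/(24EI) = 113.6/EI
  span BC: point load 126.8 at a = 3.67: Pab(L + b)/(6LEI) = 66.01/EI
  relative rotation θ_0 = (27.42 + 179.6)/EI = 207/EI
A unit hogging moment at B produces rotation L₁/(3EI) + L₂/(3EI) = 3.467/EI.
Compatibility: M_B·(L₁+L₂)/(3EI) = θ_0, giving M_B = 59.72 kip·ft (hogging).

M_B = 59.72 kip·ft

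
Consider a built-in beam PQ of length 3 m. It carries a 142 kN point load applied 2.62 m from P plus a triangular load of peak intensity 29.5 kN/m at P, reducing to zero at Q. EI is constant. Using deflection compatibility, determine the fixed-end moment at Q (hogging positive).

Release both end moments; the primary structure is a simply-supported span PQ with redundants M_P and M_Q.
On the primary (simply-supported) span, the end slopes from the loading are:
  at P: point load 142 at a = 2.62: Pab(L + b)/(6LEI) = 26.55/EI
  at Q: point load 142 at a = 2.62: Pab(L + a)/(6LEI) = 44.14/EI
  at P: triangular load, peak 29.5: w₀L³/(45EI) = 17.7/EI
  at Q: triangular load, peak 29.5: 7w₀L³/(360EI) = 15.49/EI
  θ_P0 = 44.25/EI,  θ_Q0 = 59.63/EI
Flexibility coefficients: a unit moment at one end gives L/(3EI) there and L/(6EI) at the far end, so f₁₁ = f₂₂ = 1/EI and f₁₂ = f₂₁ = 0.5/EI.
Compatibility — zero rotation at each built-in end:
  1 M_P + 0.5 M_Q = 44.25
  0.5 M_P + 1 M_Q = 59.63
Solving the pair gives M_P = 19.24 kN·m and M_Q = 50.01 kN·m (hogging).

M_Q = 50.01 kN·m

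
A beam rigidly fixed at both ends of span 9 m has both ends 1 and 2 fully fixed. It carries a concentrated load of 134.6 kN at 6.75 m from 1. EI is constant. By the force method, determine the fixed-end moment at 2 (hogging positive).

M_2 = 170.4 kN·m

Take the two fixed-end moments M_1, M_2 as redundants; the released structure is the simple span 12.
End rotations of the released simple span under the applied load (×1/EI):
  at 1: point load 134.6 at a = 6.75: Pab(L + b)/(6LEI) = 425.9/EI
  at 2: point load 134.6 at a = 6.75: Pab(L + a)/(6LEI) = 596.2/EI
  θ_10 = 425.9/EI,  θ_20 = 596.2/EI
Flexibility coefficients: a unit moment at one end gives L/(3EI) there and L/(6EI) at the far end, so f₁₁ = f₂₂ = 3/EI and f₁₂ = f₂₁ = 1.5/EI.
Compatibility — zero rotation at each built-in end:
  3 M_1 + 1.5 M_2 = 425.9
  1.5 M_1 + 3 M_2 = 596.2
Solving the pair gives M_1 = 56.78 kN·m and M_2 = 170.4 kN·m (hogging).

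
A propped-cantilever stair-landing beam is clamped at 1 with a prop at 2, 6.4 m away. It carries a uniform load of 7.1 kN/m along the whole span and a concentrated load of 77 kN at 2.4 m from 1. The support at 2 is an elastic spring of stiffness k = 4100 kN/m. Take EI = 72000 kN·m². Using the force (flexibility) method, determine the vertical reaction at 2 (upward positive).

R_2 = 26.02 kN

Remove the prop at 2; the released (primary) structure is a cantilever built in at 1.
Free-end deflection of the primary structure under the applied loading (downward +):
  UDL 7.1: wL⁴/(8EI) = 1489/EI
  point load 77 at a = 2.4: Pa²(3L − a)/(6EI) = 1242/EI
  δ_0 = 2731/EI
Flexibility coefficient — unit upward force at 2: δ_{22} = L³/(3EI) = 87.38/EI.
With EI = 72000 kN·m²: δ_0 = 0.037928 m and δ_{22} = 0.001214 m/kN.
Compatibility — the spring shortens by R_2/k under the reaction it provides: δ_0 − R_2·δ_{22} = R_2/k. With 1/k = 0.000244 m/kN, R_2 = δ_0 / (δ_{22} + 1/k) = 0.037928 / (0.001214 + 0.000244) = 26.02 kN.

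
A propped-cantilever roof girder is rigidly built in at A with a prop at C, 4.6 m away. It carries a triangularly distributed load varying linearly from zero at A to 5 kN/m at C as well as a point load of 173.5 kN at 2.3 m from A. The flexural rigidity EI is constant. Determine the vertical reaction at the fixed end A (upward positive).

Choose R_C as the redundant. The primary structure is the cantilever fixed at A.
Free-end deflection of the primary structure under the applied loading (downward +):
  triangular load, peak 5 at the free end: 11w₀L⁴/(120EI) = 205.2/EI
  point load 173.5 at a = 2.3: Pa²(3L − a)/(6EI) = 1759/EI
  δ_0 = 1964/EI
Tip deflection under a unit load at C: L³/(3EI) = 32.45/EI.
The prop prevents deflection at C: R_C = δ_0/δ_{CC} = 1964/32.45 = 60.54 kN.
Vertical equilibrium: R_A = ΣP − R_C = 185 − 60.54 = 124.5 kN.

R_A = 124.5 kN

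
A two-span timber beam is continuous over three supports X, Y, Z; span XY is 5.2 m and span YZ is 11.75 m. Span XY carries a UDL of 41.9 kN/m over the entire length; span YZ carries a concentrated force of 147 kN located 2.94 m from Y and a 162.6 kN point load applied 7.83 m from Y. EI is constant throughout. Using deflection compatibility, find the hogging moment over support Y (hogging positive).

Take M_Y as the redundant. Released structure: two simple spans XY and YZ with a hinge at Y.
Discontinuity in slope at Y on the released structure — sum the simple-span end rotations:
  span XY: UDL 41.9: wL³/(24EI) = 245.5/EI
  span YZ: point load 147 at a = 2.94: Pab(L + b)/(6LEI) = 1110/EI
  span YZ: point load 162.6 at a = 7.83: Pab(L + b)/(6LEI) = 1109/EI
  relative rotation θ_0 = (245.5 + 2220)/EI = 2465/EI
A unit hogging moment at Y produces rotation L₁/(3EI) + L₂/(3EI) = 5.65/EI.
Slope continuity at Y: θ_0 = M_Y·5.65/EI, so M_Y = 2465/5.65 = 436.3 kN·m (hogging).

M_Y = 436.3 kN·m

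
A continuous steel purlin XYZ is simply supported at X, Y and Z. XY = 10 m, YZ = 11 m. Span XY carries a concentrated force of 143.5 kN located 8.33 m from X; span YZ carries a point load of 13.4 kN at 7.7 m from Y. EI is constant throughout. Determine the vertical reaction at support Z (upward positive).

Take M_Y as the redundant. Released structure: two simple spans XY and YZ with a hinge at Y.
Discontinuity in slope at Y on the released structure — sum the simple-span end rotations:
  span XY: point load 143.5 at a = 8.33: Pab(L + a)/(6LEI) = 609.9/EI
  span YZ: point load 13.4 at a = 7.7: Pab(L + b)/(6LEI) = 73.77/EI
  relative rotation θ_0 = (609.9 + 73.77)/EI = 683.6/EI
A unit hogging moment at Y produces rotation L₁/(3EI) + L₂/(3EI) = 7/EI.
Slope continuity at Y: θ_0 = M_Y·7/EI, so M_Y = 683.6/7 = 97.66 kN·m (hogging).
Span YZ, ΣM about Z: R_Y^{YZ}·11 = 44.22 + 97.66, so R_Y^{YZ} = 12.9 kN and R_Z = 13.4 − 12.9 = 0.5017 kN.

R_Z = 0.5017 kN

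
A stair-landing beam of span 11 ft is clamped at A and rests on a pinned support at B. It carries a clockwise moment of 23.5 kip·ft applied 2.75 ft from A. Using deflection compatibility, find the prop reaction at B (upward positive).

R_B = 1.402 kip

Remove the prop at B; the released (primary) structure is a cantilever built in at A.
Downward deflection at the released point B due to the loads:
  clockwise couple 23.5 at a = 2.75: M₀a(2L − a)/(2EI) = 622/EI
Flexibility coefficient — unit upward force at B: δ_{BB} = L³/(3EI) = 443.7/EI.
Compatibility at B: δ_0 − R_B·δ_{BB} = 0, so R_B = 622/443.7 = 1.402 kip.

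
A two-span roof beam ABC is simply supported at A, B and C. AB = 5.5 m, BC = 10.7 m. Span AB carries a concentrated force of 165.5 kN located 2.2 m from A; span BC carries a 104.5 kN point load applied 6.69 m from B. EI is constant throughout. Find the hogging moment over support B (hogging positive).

Insert a hinge at B; M_B is the redundant, and each span becomes simply supported.
Discontinuity in slope at B on the released structure — sum the simple-span end rotations:
  span AB: point load 165.5 at a = 2.2: Pab(L + a)/(6LEI) = 280.4/EI
  span BC: point load 104.5 at a = 6.69: Pab(L + b)/(6LEI) = 642.3/EI
  relative rotation θ_0 = (280.4 + 642.3)/EI = 922.7/EI
A unit hogging moment at B produces rotation L₁/(3EI) + L₂/(3EI) = 5.4/EI.
Compatibility: M_B·(L₁+L₂)/(3EI) = θ_0, giving M_B = 170.9 kN·m (hogging).

M_B = 170.9 kN·m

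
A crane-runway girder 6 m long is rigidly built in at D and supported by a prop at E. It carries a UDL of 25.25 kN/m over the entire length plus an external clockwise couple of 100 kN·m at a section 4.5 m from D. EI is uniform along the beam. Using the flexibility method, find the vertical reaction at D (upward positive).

R_D = 71.25 kN

Take the reaction at E as the redundant and release it; the primary structure is a cantilever fixed at D.
Free-end deflection of the primary structure under the applied loading (downward +):
  UDL 25.25: wL⁴/(8EI) = 4090/EI
  clockwise couple 100 at a = 4.5: M₀a(2L − a)/(2EI) = 1688/EI
  δ_0 = 5778/EI
Flexibility coefficient — unit upward force at E: δ_{EE} = L³/(3EI) = 72/EI.
Compatibility at E: δ_0 − R_E·δ_{EE} = 0, so R_E = 5778/72 = 80.25 kN.
Vertical equilibrium: R_D = ΣP − R_E = 151.5 − 80.25 = 71.25 kN.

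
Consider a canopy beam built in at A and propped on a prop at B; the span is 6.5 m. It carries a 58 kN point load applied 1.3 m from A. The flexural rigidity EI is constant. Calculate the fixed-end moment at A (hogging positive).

Release the roller at B. Primary structure: cantilever fixed at A.
Downward deflection at the released point B due to the loads:
  point load 58 at a = 1.3: Pa²(3L − a)/(6EI) = 297.3/EI
Flexibility coefficient — unit upward force at B: δ_{BB} = L³/(3EI) = 91.54/EI.
Compatibility at B: δ_0 − R_B·δ_{BB} = 0, so R_B = 297.3/91.54 = 3.248 kN.
Moment equilibrium about A: M_A = Σ(load moments about A) − R_B·L = 75.4 − 3.248×6.5 = 54.29 kN·m.

M_A = 54.29 kN·m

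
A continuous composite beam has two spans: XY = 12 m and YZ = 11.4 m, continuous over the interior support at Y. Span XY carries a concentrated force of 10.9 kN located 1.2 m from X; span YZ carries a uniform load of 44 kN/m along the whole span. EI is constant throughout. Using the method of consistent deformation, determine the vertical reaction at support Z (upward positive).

R_Z = 220 kN

Take M_Y as the redundant. Released structure: two simple spans XY and YZ with a hinge at Y.
Rotations at Y on the released spans (each span's end-slope, ×1/EI):
  span XY: point load 10.9 at a = 1.2: Pab(L + a)/(6LEI) = 25.9/EI
  span YZ: UDL 44: wL³/(24EI) = 2716/EI
  relative rotation θ_0 = (25.9 + 2716)/EI = 2742/EI
A unit hogging moment at Y produces rotation L₁/(3EI) + L₂/(3EI) = 7.8/EI.
Slope continuity at Y: θ_0 = M_Y·7.8/EI, so M_Y = 2742/7.8 = 351.5 kN·m (hogging).
Span YZ, ΣM about Z: R_Y^{YZ}·11.4 = 2859 + 351.5, so R_Y^{YZ} = 281.6 kN and R_Z = 501.6 − 281.6 = 220 kN.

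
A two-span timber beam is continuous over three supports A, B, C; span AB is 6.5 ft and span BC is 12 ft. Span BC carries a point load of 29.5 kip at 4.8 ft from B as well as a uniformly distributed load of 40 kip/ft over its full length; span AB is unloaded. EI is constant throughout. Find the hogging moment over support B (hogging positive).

M_B = 511.1 kip·ft

Insert a hinge at B; M_B is the redundant, and each span becomes simply supported.
Discontinuity in slope at B on the released structure — sum the simple-span end rotations:
  span BC: point load 29.5 at a = 4.8: Pab(L + b)/(6LEI) = 271.9/EI
  span BC: UDL 40: wL³/(24EI) = 2880/EI
  relative rotation θ_0 = (0 + 3152)/EI = 3152/EI
A unit hogging moment at B produces rotation L₁/(3EI) + L₂/(3EI) = 6.167/EI.
Slope continuity at B: θ_0 = M_B·6.167/EI, so M_B = 3152/6.167 = 511.1 kip·ft (hogging).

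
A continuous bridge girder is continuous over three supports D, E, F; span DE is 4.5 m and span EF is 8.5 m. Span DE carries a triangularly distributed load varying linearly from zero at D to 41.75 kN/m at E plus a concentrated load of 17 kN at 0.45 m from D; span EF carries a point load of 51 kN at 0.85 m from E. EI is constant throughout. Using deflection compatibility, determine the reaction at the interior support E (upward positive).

Insert a hinge at E; M_E is the redundant, and each span becomes simply supported.
Rotations at E on the released spans (each span's end-slope, ×1/EI):
  span DE: triangular load, peak 41.75: w₀L³/(45EI) = 84.54/EI
  span DE: point load 17 at a = 0.45: Pab(L + a)/(6LEI) = 5.68/EI
  span EF: point load 51 at a = 0.85: Pab(L + b)/(6LEI) = 105/EI
  relative rotation θ_0 = (90.22 + 105)/EI = 195.2/EI
A unit hogging moment at E produces rotation L₁/(3EI) + L₂/(3EI) = 4.333/EI.
Compatibility: M_E·(L₁+L₂)/(3EI) = θ_0, giving M_E = 45.06 kN·m (hogging).
Span DE, ΣM about D with M_E applied at E: R_E^{DE}·4.5 = 289.5 + 45.06, so R_E^{DE} = 74.34 kN and R_D = 110.9 − 74.34 = 36.6 kN.
Span EF, ΣM about F: R_E^{EF}·8.5 = 390.1 + 45.06, so R_E^{EF} = 51.2 kN and R_F = 51 − 51.2 = -0.2006 kN.
R_E = 74.34 + 51.2 = 125.5 kN.

R_E = 125.5 kN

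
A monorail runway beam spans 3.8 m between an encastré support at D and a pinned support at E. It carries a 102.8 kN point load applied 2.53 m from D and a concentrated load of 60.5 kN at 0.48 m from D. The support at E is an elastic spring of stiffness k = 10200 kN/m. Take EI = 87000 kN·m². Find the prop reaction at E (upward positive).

R_E = 37.22 kN

Remove the prop at E; the released (primary) structure is a cantilever built in at D.
Primary-structure tip deflection at E by superposition:
  point load 102.8 at a = 2.53: Pa²(3L − a)/(6EI) = 972.8/EI
  point load 60.5 at a = 0.48: Pa²(3L − a)/(6EI) = 25.37/EI
  δ_0 = 998.1/EI
Flexibility coefficient — unit upward force at E: δ_{EE} = L³/(3EI) = 18.29/EI.
With EI = 87000 kN·m²: δ_0 = 0.011473 m and δ_{EE} = 0.00021 m/kN.
Compatibility — the spring shortens by R_E/k under the reaction it provides: δ_0 − R_E·δ_{EE} = R_E/k. With 1/k = 0.000098 m/kN, R_E = δ_0 / (δ_{EE} + 1/k) = 0.011473 / (0.00021 + 0.000098) = 37.22 kN.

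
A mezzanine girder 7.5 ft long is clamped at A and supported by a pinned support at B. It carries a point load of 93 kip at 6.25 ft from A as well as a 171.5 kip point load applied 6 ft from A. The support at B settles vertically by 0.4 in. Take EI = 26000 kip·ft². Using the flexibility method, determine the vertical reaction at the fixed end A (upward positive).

Release the roller at B. Primary structure: cantilever fixed at A.
Free-end deflection of the primary structure under the applied loading (downward +):
  point load 93 at a = 6.25: Pa²(3L − a)/(6EI) = 9839/EI
  point load 171.5 at a = 6: Pa²(3L − a)/(6EI) = 16978/EI
  δ_0 = 26817/EI
Flexibility coefficient — unit upward force at B: δ_{BB} = L³/(3EI) = 140.6/EI.
With EI = 26000 kip·ft²: δ_0 = 1.0314 ft and δ_{BB} = 0.005409 ft/kip.
Compatibility — the beam at B must follow the support down by 0.03333 ft: δ_0 − R_B·δ_{BB} = 0.03333, so R_B = (1.0314 − 0.03333)/0.005409 = 184.5 kip.
Vertical equilibrium: R_A = ΣP − R_B = 264.5 − 184.5 = 79.96 kip.

R_A = 79.96 kip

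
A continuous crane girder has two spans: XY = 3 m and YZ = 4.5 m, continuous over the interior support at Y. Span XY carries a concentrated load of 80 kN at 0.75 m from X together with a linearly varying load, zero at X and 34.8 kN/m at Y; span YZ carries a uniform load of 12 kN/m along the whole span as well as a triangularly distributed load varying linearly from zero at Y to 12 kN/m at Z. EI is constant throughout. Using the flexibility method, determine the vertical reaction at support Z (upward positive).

Insert a hinge at Y; M_Y is the redundant, and each span becomes simply supported.
End slopes at the hinge Y, treating each span as simply supported:
  span XY: point load 80 at a = 0.75: Pab(L + a)/(6LEI) = 28.12/EI
  span XY: triangular load, peak 34.8: w₀L³/(45EI) = 20.88/EI
  span YZ: UDL 12: wL³/(24EI) = 45.56/EI
  span YZ: triangular load, peak 12: 7w₀L³/(360EI) = 21.26/EI
  relative rotation θ_0 = (49.01 + 66.83)/EI = 115.8/EI
A unit hogging moment at Y produces rotation L₁/(3EI) + L₂/(3EI) = 2.5/EI.
Slope continuity at Y: θ_0 = M_Y·2.5/EI, so M_Y = 115.8/2.5 = 46.33 kN·m (hogging).
Span YZ, ΣM about Z: R_Y^{YZ}·4.5 = 162 + 46.33, so R_Y^{YZ} = 46.3 kN and R_Z = 81 − 46.3 = 34.7 kN.

R_Z = 34.7 kN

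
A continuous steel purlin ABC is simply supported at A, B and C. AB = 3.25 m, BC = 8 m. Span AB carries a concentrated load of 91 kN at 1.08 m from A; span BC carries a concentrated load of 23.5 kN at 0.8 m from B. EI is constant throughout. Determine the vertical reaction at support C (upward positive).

R_C = -0.6573 kN

Release continuity at B by inserting a hinge; the redundant is the internal moment M_B. The primary structure is two simply-supported spans AB and BC.
Discontinuity in slope at B on the released structure — sum the simple-span end rotations:
  span AB: point load 91 at a = 1.08: Pab(L + a)/(6LEI) = 47.36/EI
  span BC: point load 23.5 at a = 0.8: Pab(L + b)/(6LEI) = 42.86/EI
  relative rotation θ_0 = (47.36 + 42.86)/EI = 90.22/EI
A unit hogging moment at B produces rotation L₁/(3EI) + L₂/(3EI) = 3.75/EI.
Slope continuity at B: θ_0 = M_B·3.75/EI, so M_B = 90.22/3.75 = 24.06 kN·m (hogging).
Span BC, ΣM about C: R_B^{BC}·8 = 169.2 + 24.06, so R_B^{BC} = 24.16 kN and R_C = 23.5 − 24.16 = -0.6573 kN.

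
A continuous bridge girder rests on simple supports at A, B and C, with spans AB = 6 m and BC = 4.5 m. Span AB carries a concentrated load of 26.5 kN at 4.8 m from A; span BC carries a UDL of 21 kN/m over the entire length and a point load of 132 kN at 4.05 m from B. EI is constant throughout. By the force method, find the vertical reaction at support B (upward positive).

R_B = 100.5 kN

Release continuity at B by inserting a hinge; the redundant is the internal moment M_B. The primary structure is two simply-supported spans AB and BC.
End slopes at the hinge B, treating each span as simply supported:
  span AB: point load 26.5 at a = 4.8: Pab(L + a)/(6LEI) = 45.79/EI
  span BC: UDL 21: wL³/(24EI) = 79.73/EI
  span BC: point load 132 at a = 4.05: Pab(L + b)/(6LEI) = 44.1/EI
  relative rotation θ_0 = (45.79 + 123.8)/EI = 169.6/EI
A unit hogging moment at B produces rotation L₁/(3EI) + L₂/(3EI) = 3.5/EI.
Slope continuity at B: θ_0 = M_B·3.5/EI, so M_B = 169.6/3.5 = 48.47 kN·m (hogging).
Span AB, ΣM about A with M_B applied at B: R_B^{AB}·6 = 127.2 + 48.47, so R_B^{AB} = 29.28 kN and R_A = 26.5 − 29.28 = -2.778 kN.
Span BC, ΣM about C: R_B^{BC}·4.5 = 272 + 48.47, so R_B^{BC} = 71.22 kN and R_C = 226.5 − 71.22 = 155.3 kN.
R_B = 29.28 + 71.22 = 100.5 kN.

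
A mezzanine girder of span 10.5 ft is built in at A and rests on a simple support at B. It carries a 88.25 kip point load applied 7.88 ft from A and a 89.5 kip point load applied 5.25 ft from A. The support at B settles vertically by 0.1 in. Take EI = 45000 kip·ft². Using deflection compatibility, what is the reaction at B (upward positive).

R_B = 82.9 kip

Take the reaction at B as the redundant and release it; the primary structure is a cantilever fixed at A.
Free-end deflection of the primary structure under the applied loading (downward +):
  point load 88.25 at a = 7.88: Pa²(3L − a)/(6EI) = 21572/EI
  point load 89.5 at a = 5.25: Pa²(3L − a)/(6EI) = 10792/EI
  δ_0 = 32365/EI
Tip deflection under a unit load at B: L³/(3EI) = 385.9/EI.
With EI = 45000 kip·ft²: δ_0 = 0.71922 ft and δ_{BB} = 0.008575 ft/kip.
Compatibility — the beam at B must follow the support down by 0.008333 ft: δ_0 − R_B·δ_{BB} = 0.008333, so R_B = (0.71922 − 0.008333)/0.008575 = 82.9 kip.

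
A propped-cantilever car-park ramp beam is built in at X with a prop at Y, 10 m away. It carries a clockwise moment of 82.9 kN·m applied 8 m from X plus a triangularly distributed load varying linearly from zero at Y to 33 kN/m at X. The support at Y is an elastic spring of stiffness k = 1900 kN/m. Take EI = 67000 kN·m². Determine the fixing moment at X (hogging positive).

Choose R_Y as the redundant. The primary structure is the cantilever fixed at X.
Downward deflection at the released point Y due to the loads:
  clockwise couple 82.9 at a = 8: M₀a(2L − a)/(2EI) = 3979/EI
  triangular load, peak 33 at the fixed end: w₀L⁴/(30EI) = 11000/EI
  δ_0 = 14979/EI
Tip deflection under a unit load at Y: L³/(3EI) = 333.3/EI.
With EI = 67000 kN·m²: δ_0 = 0.22357 m and δ_{YY} = 0.004975 m/kN.
Compatibility — the spring shortens by R_Y/k under the reaction it provides: δ_0 − R_Y·δ_{YY} = R_Y/k. With 1/k = 0.000526 m/kN, R_Y = δ_0 / (δ_{YY} + 1/k) = 0.22357 / (0.004975 + 0.000526) = 40.64 kN.
Moment equilibrium about X: M_X = Σ(load moments about X) − R_Y·L = 632.9 − 40.64×10 = 226.5 kN·m.

M_X = 226.5 kN·m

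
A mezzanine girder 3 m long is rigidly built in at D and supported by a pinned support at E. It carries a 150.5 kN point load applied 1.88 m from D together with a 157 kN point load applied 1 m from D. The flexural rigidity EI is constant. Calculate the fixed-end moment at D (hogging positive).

M_D = 159.8 kN·m

Choose R_E as the redundant. The primary structure is the cantilever fixed at D.
Deflection at E on the released cantilever, summing each load's contribution:
  point load 150.5 at a = 1.88: Pa²(3L − a)/(6EI) = 631.2/EI
  point load 157 at a = 1: Pa²(3L − a)/(6EI) = 209.3/EI
  δ_0 = 840.6/EI
Tip deflection under a unit load at E: L³/(3EI) = 9/EI.
The prop prevents deflection at E: R_E = δ_0/δ_{EE} = 840.6/9 = 93.39 kN.
Moment equilibrium about D: M_D = Σ(load moments about D) − R_E·L = 439.9 − 93.39×3 = 159.8 kN·m.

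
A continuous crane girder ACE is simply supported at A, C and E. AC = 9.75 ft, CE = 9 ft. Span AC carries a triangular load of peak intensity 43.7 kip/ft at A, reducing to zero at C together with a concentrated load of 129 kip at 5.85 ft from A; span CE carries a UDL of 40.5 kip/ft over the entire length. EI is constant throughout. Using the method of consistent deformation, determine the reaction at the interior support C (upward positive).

Take M_C as the redundant. Released structure: two simple spans AC and CE with a hinge at C.
Rotations at C on the released spans (each span's end-slope, ×1/EI):
  span AC: triangular load, peak 43.7: 7w₀L³/(360EI) = 787.6/EI
  span AC: point load 129 at a = 5.85: Pab(L + a)/(6LEI) = 784.8/EI
  span CE: UDL 40.5: wL³/(24EI) = 1230/EI
  relative rotation θ_0 = (1572 + 1230)/EI = 2803/EI
A unit hogging moment at C produces rotation L₁/(3EI) + L₂/(3EI) = 6.25/EI.
Slope continuity at C: θ_0 = M_C·6.25/EI, so M_C = 2803/6.25 = 448.4 kip·ft (hogging).
Span AC, ΣM about A with M_C applied at C: R_C^{AC}·9.75 = 1447 + 448.4, so R_C^{AC} = 194.4 kip and R_A = 342 − 194.4 = 147.6 kip.
Span CE, ΣM about E: R_C^{CE}·9 = 1640 + 448.4, so R_C^{CE} = 232.1 kip and R_E = 364.5 − 232.1 = 132.4 kip.
R_C = 194.4 + 232.1 = 426.5 kip.

R_C = 426.5 kip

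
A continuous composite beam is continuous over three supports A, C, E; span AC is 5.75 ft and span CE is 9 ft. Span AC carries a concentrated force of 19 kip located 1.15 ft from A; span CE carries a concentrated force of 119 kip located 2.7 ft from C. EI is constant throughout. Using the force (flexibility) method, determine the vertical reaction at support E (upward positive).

R_E = 22.28 kip

Release continuity at C by inserting a hinge; the redundant is the internal moment M_C. The primary structure is two simply-supported spans AC and CE.
End slopes at the hinge C, treating each span as simply supported:
  span AC: point load 19 at a = 1.15: Pab(L + a)/(6LEI) = 20.1/EI
  span CE: point load 119 at a = 2.7: Pab(L + b)/(6LEI) = 573.5/EI
  relative rotation θ_0 = (20.1 + 573.5)/EI = 593.6/EI
A unit hogging moment at C produces rotation L₁/(3EI) + L₂/(3EI) = 4.917/EI.
Slope continuity at C: θ_0 = M_C·4.917/EI, so M_C = 593.6/4.917 = 120.7 kip·ft (hogging).
Span CE, ΣM about E: R_C^{CE}·9 = 749.7 + 120.7, so R_C^{CE} = 96.72 kip and R_E = 119 − 96.72 = 22.28 kip.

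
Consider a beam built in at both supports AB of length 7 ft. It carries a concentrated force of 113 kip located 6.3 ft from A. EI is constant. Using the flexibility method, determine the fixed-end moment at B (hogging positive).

Release both end moments; the primary structure is a simply-supported span AB with redundants M_A and M_B.
On the primary (simply-supported) span, the end slopes from the loading are:
  at A: point load 113 at a = 6.3: Pab(L + b)/(6LEI) = 91.36/EI
  at B: point load 113 at a = 6.3: Pab(L + a)/(6LEI) = 157.8/EI
  θ_A0 = 91.36/EI,  θ_B0 = 157.8/EI
Flexibility coefficients: a unit moment at one end gives L/(3EI) there and L/(6EI) at the far end, so f₁₁ = f₂₂ = 2.333/EI and f₁₂ = f₂₁ = 1.167/EI.
Compatibility — zero rotation at each built-in end:
  2.333 M_A + 1.167 M_B = 91.36
  1.167 M_A + 2.333 M_B = 157.8
Solving the pair gives M_A = 7.119 kip·ft and M_B = 64.07 kip·ft (hogging).

M_B = 64.07 kip·ft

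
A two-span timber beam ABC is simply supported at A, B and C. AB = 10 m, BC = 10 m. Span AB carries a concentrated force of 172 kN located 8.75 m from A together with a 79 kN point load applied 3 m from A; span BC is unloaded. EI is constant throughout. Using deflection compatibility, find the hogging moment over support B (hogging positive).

Release continuity at B by inserting a hinge; the redundant is the internal moment M_B. The primary structure is two simply-supported spans AB and BC.
End slopes at the hinge B, treating each span as simply supported:
  span AB: point load 172 at a = 8.75: Pab(L + a)/(6LEI) = 587.9/EI
  span AB: point load 79 at a = 3: Pab(L + a)/(6LEI) = 359.4/EI
  relative rotation θ_0 = (947.3 + 0)/EI = 947.3/EI
A unit hogging moment at B produces rotation L₁/(3EI) + L₂/(3EI) = 6.667/EI.
Slope continuity at B: θ_0 = M_B·6.667/EI, so M_B = 947.3/6.667 = 142.1 kN·m (hogging).

M_B = 142.1 kN·m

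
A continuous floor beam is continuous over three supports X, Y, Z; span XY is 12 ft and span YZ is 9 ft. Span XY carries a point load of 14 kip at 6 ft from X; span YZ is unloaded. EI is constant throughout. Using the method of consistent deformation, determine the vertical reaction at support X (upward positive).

Insert a hinge at Y; M_Y is the redundant, and each span becomes simply supported.
Rotations at Y on the released spans (each span's end-slope, ×1/EI):
  span XY: point load 14 at a = 6: Pab(L + a)/(6LEI) = 126/EI
  relative rotation θ_0 = (126 + 0)/EI = 126/EI
A unit hogging moment at Y produces rotation L₁/(3EI) + L₂/(3EI) = 7/EI.
Slope continuity at Y: θ_0 = M_Y·7/EI, so M_Y = 126/7 = 18 kip·ft (hogging).
Span XY, ΣM about X with M_Y applied at Y: R_Y^{XY}·12 = 84 + 18, so R_Y^{XY} = 8.5 kip and R_X = 14 − 8.5 = 5.5 kip.

R_X = 5.5 kip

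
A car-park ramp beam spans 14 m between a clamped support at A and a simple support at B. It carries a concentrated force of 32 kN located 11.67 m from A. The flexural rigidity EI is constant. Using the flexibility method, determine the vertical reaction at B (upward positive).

Choose R_B as the redundant. The primary structure is the cantilever fixed at A.
Free-end deflection of the primary structure under the applied loading (downward +):
  point load 32 at a = 11.67: Pa²(3L − a)/(6EI) = 22030/EI
Tip deflection under a unit load at B: L³/(3EI) = 914.7/EI.
Compatibility at B: δ_0 − R_B·δ_{BB} = 0, so R_B = 22030/914.7 = 24.09 kN.

R_B = 24.09 kN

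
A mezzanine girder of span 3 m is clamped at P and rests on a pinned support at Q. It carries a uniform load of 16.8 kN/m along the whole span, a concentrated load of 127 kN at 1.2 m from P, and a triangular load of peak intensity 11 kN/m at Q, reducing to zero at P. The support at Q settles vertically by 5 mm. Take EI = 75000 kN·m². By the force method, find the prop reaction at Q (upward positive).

R_Q = 12.72 kN

Release the roller at Q. Primary structure: cantilever fixed at P.
Free-end deflection of the primary structure under the applied loading (downward +):
  UDL 16.8: wL⁴/(8EI) = 170.1/EI
  point load 127 at a = 1.2: Pa²(3L − a)/(6EI) = 237.7/EI
  triangular load, peak 11 at the free end: 11w₀L⁴/(120EI) = 81.67/EI
  δ_0 = 489.5/EI
Flexibility coefficient — unit upward force at Q: δ_{QQ} = L³/(3EI) = 9/EI.
With EI = 75000 kN·m²: δ_0 = 0.006527 m and δ_{QQ} = 0.00012 m/kN.
Compatibility — the beam at Q must follow the support down by 0.005 m: δ_0 − R_Q·δ_{QQ} = 0.005, so R_Q = (0.006527 − 0.005)/0.00012 = 12.72 kN.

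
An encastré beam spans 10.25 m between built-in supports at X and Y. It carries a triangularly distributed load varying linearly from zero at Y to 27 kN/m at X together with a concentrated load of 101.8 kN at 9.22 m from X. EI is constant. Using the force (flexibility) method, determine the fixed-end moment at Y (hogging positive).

M_Y = 179.4 kN·m

Take the two fixed-end moments M_X, M_Y as redundants; the released structure is the simple span XY.
On the primary (simply-supported) span, the end slopes from the loading are:
  at X: triangular load, peak 27: w₀L³/(45EI) = 646.1/EI
  at Y: triangular load, peak 27: 7w₀L³/(360EI) = 565.4/EI
  at X: point load 101.8 at a = 9.22: Pab(L + b)/(6LEI) = 177.3/EI
  at Y: point load 101.8 at a = 9.22: Pab(L + a)/(6LEI) = 306.1/EI
  θ_X0 = 823.5/EI,  θ_Y0 = 871.4/EI
Flexibility coefficients: a unit moment at one end gives L/(3EI) there and L/(6EI) at the far end, so f₁₁ = f₂₂ = 3.417/EI and f₁₂ = f₂₁ = 1.708/EI.
Compatibility — zero rotation at each built-in end:
  3.417 M_X + 1.708 M_Y = 823.5
  1.708 M_X + 3.417 M_Y = 871.4
Solving the pair gives M_X = 151.3 kN·m and M_Y = 179.4 kN·m (hogging).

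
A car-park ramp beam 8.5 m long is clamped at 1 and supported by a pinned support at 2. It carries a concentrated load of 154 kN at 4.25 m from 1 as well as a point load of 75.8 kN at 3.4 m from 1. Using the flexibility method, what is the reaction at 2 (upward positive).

R_2 = 63.89 kN

Release the roller at 2. Primary structure: cantilever fixed at 1.
Free-end deflection of the primary structure under the applied loading (downward +):
  point load 154 at a = 4.25: Pa²(3L − a)/(6EI) = 9852/EI
  point load 75.8 at a = 3.4: Pa²(3L − a)/(6EI) = 3228/EI
  δ_0 = 13079/EI
Tip deflection under a unit load at 2: L³/(3EI) = 204.7/EI.
The prop prevents deflection at 2: R_2 = δ_0/δ_{22} = 13079/204.7 = 63.89 kN.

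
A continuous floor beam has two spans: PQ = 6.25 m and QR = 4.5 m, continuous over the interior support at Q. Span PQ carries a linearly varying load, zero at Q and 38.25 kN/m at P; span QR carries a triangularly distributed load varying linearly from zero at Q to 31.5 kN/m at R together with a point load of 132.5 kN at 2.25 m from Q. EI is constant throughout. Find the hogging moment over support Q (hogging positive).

Release continuity at Q by inserting a hinge; the redundant is the internal moment M_Q. The primary structure is two simply-supported spans PQ and QR.
Rotations at Q on the released spans (each span's end-slope, ×1/EI):
  span PQ: triangular load, peak 38.25: 7w₀L³/(360EI) = 181.6/EI
  span QR: triangular load, peak 31.5: 7w₀L³/(360EI) = 55.81/EI
  span QR: point load 132.5 at a = 2.25: Pab(L + b)/(6LEI) = 167.7/EI
  relative rotation θ_0 = (181.6 + 223.5)/EI = 405.1/EI
A unit hogging moment at Q produces rotation L₁/(3EI) + L₂/(3EI) = 3.583/EI.
Slope continuity at Q: θ_0 = M_Q·3.583/EI, so M_Q = 405.1/3.583 = 113 kN·m (hogging).

M_Q = 113 kN·m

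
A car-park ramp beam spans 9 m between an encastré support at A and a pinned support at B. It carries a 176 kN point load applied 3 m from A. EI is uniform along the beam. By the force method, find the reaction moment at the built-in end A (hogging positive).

Release the roller at B. Primary structure: cantilever fixed at A.
Downward deflection at the released point B due to the loads:
  point load 176 at a = 3: Pa²(3L − a)/(6EI) = 6336/EI
Flexibility coefficient — unit upward force at B: δ_{BB} = L³/(3EI) = 243/EI.
The prop prevents deflection at B: R_B = δ_0/δ_{BB} = 6336/243 = 26.07 kN.
Moment equilibrium about A: M_A = Σ(load moments about A) − R_B·L = 528 − 26.07×9 = 293.3 kN·m.

M_A = 293.3 kN·m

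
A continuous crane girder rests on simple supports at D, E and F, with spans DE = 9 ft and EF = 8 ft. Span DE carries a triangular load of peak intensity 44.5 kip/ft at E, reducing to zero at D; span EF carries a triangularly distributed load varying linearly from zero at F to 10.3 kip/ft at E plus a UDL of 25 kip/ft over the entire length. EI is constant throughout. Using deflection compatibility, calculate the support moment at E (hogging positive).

Insert a hinge at E; M_E is the redundant, and each span becomes simply supported.
Discontinuity in slope at E on the released structure — sum the simple-span end rotations:
  span DE: triangular load, peak 44.5: w₀L³/(45EI) = 720.9/EI
  span EF: triangular load, peak 10.3: w₀L³/(45EI) = 117.2/EI
  span EF: UDL 25: wL³/(24EI) = 533.3/EI
  relative rotation θ_0 = (720.9 + 650.5)/EI = 1371/EI
A unit hogging moment at E produces rotation L₁/(3EI) + L₂/(3EI) = 5.667/EI.
Slope continuity at E: θ_0 = M_E·5.667/EI, so M_E = 1371/5.667 = 242 kip·ft (hogging).

M_E = 242 kip·ft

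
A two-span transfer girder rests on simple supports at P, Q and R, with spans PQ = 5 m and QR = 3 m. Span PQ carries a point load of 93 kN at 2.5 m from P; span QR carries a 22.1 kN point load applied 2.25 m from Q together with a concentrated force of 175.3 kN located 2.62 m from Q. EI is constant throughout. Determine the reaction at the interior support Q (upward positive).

Insert a hinge at Q; M_Q is the redundant, and each span becomes simply supported.
End slopes at the hinge Q, treating each span as simply supported:
  span PQ: point load 93 at a = 2.5: Pab(L + a)/(6LEI) = 145.3/EI
  span QR: point load 22.1 at a = 2.25: Pab(L + b)/(6LEI) = 7.77/EI
  span QR: point load 175.3 at a = 2.62: Pab(L + b)/(6LEI) = 32.77/EI
  relative rotation θ_0 = (145.3 + 40.54)/EI = 185.9/EI
A unit hogging moment at Q produces rotation L₁/(3EI) + L₂/(3EI) = 2.667/EI.
Slope continuity at Q: θ_0 = M_Q·2.667/EI, so M_Q = 185.9/2.667 = 69.7 kN·m (hogging).
Span PQ, ΣM about P with M_Q applied at Q: R_Q^{PQ}·5 = 232.5 + 69.7, so R_Q^{PQ} = 60.44 kN and R_P = 93 − 60.44 = 32.56 kN.
Span QR, ΣM about R: R_Q^{QR}·3 = 83.19 + 69.7, so R_Q^{QR} = 50.96 kN and R_R = 197.4 − 50.96 = 146.4 kN.
R_Q = 60.44 + 50.96 = 111.4 kN.

R_Q = 111.4 kN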